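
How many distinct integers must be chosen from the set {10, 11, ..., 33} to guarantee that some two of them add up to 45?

Two chosen integers sum to 45 exactly when both halves of some pair {x, 45−x} with 12 ≤ x ≤ 45−x ≤ 33 are chosen — 11 such pairs.
The remaining 2 elements (those with no distinct partner in range) can never complete a 45-sum, so the worst case takes all of them and one from each pair: 2 + 11 = 13.
By pigeonhole, the 14th integer has to be the second member of some pair, so 13 + 1 = 14.

14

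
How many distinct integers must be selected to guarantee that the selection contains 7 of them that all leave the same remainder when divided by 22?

By the pigeonhole principle, the 22 residue classes mod 22 are the pigeonholes.
With 132 integers one could put 6 in each residue class and have no class reach 7.
The 133rd integer pushes some class to 7, so 22·6 + 1 = 133.

133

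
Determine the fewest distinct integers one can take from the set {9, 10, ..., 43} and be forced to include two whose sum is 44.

23

Two chosen integers sum to 44 exactly when both halves of some pair {x, 44−x} with 9 ≤ x ≤ 44−x ≤ 35 are chosen — 13 such pairs.
The remaining 9 elements (those with no distinct partner in range) can never complete a 44-sum, so the worst case takes all of them and one from each pair: 9 + 13 = 22.
The 23rd integer has to be the second member of some pair, so 22 + 1 = 23.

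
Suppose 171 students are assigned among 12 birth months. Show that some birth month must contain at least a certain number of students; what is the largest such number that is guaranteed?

By pigeonhole, the 12 birth months are the holes and the 171 students are the pigeons.
If every birth month held at most 14 students, the total would be at most 12 × 14 = 168, which is less than 171.
So some birth month holds at least ⌈171/12⌉ = 15 students.

15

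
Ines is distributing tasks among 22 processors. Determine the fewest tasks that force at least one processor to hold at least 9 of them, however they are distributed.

With 176 tasks one could put exactly 8 in each of the 22 processors, and no processor would reach 9.
Pigeonhole: one more task must land in a processor that already has 8, giving it 9.
So 22 × 8 + 1 = 177 tasks are required.

177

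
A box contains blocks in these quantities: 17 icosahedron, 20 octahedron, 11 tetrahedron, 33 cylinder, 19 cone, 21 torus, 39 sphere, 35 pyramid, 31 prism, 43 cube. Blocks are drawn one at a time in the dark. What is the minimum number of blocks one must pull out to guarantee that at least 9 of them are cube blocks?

In the worst case for collecting cube blocks, every non-cube block comes out first.
There are 17 + 20 + 11 + 33 + 19 + 21 + 39 + 35 + 31 = 226 non-cube blocks altogether.
After those, each further block must be cube, so 226 + 9 = 235 draws guarantee 9 cube blocks.

235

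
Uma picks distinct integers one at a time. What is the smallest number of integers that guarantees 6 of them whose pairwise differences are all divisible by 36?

Integers whose pairwise differences are multiples of 36 are exactly those sharing a remainder mod 36. By the pigeonhole principle, the 36 residue classes mod 36 are the pigeonholes.
With 180 integers one could put 5 in each residue class and have no class reach 6.
The 181st integer pushes some class to 6, so 36·5 + 1 = 181.

181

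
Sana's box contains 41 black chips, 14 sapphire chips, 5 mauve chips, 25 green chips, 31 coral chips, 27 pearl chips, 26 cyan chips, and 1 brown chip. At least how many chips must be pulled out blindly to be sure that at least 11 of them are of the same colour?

The 8 colours are the holes; the chips drawn are the pigeons.
To avoid 11 of any one colour, the worst case takes at most 10 of each colour, or every chip of a colour that has fewer than 10.
That gives 10 + 10 + 5 + 10 + 10 + 10 + 10 + 1 = 66 chips with no colour reaching 11.
The next chip forces some colour to 11, so 66 + 1 = 67.

67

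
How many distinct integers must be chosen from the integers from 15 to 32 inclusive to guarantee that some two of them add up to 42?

13

Two chosen integers sum to 42 exactly when both halves of some pair {x, 42−x} with 15 ≤ x ≤ 42−x ≤ 27 are chosen — 6 such pairs.
The remaining 6 elements (those with no distinct partner in range) can never complete a 42-sum, so the worst case takes all of them and one from each pair: 6 + 6 = 12.
The 13th integer has to be the second member of some pair, so 12 + 1 = 13.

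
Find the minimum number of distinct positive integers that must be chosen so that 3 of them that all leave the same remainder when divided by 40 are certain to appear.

The 40 residue classes mod 40 are the pigeonholes.
With 80 integers one could put 2 in each residue class and have no class reach 3.
The 81st integer pushes some class to 3, so 40·2 + 1 = 81.

81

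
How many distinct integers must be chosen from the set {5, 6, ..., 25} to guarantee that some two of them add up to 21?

Group the elements by complementary pair {x, 21−x}: {5,16}, {6,15}, {7,14}, …, giving 6 two-element pairs and 9 integers whose partner 21−x falls outside [5,25].
By the pigeonhole principle, treating each of those 15 groups as a pigeonhole, one can pick one integer per group — 15 integers — with no two summing to 21.
The 16th integer lands in an occupied pair, forcing a sum of 21.

16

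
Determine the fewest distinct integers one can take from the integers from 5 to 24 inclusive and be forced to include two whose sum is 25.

13

Two chosen integers sum to 25 exactly when both halves of some pair {x, 25−x} with 5 ≤ x ≤ 25−x ≤ 20 are chosen — 8 such pairs.
The remaining 4 elements (those with no distinct partner in range) can never complete a 25-sum, so the worst case takes all of them and one from each pair: 4 + 8 = 12.
Pigeonhole: the 13th integer has to be the second member of some pair, so 12 + 1 = 13.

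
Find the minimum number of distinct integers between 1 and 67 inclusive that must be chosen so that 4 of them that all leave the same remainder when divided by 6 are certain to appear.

19

The 6 residue classes mod 6 are the pigeonholes.
With 18 integers one could put 3 in each residue class and have no class reach 4.
The 19th integer pushes some class to 4, so 6·3 + 1 = 19.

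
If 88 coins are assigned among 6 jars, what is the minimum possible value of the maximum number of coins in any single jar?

15

By pigeonhole, the 6 jars are the holes and the 88 coins are the pigeons.
If every jar held at most 14 coins, the total would be at most 6 × 14 = 84, which is less than 88.
So some jar holds at least ⌈88/6⌉ = 15 coins.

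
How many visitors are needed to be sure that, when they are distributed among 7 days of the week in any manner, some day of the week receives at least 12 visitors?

With 77 visitors one could put exactly 11 in each of the 7 days of the week, and no day of the week would reach 12.
By the pigeonhole principle, one more visitor must land in a day of the week that already has 11, giving it 12.
So 7 × 11 + 1 = 78 visitors are required.

78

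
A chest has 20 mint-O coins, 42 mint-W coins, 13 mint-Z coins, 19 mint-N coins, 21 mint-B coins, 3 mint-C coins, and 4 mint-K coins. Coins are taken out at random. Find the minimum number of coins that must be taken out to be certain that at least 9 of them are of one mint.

48

An adversary could hand out at most 8 coins per mint (mint-C, mint-K run out sooner): 8 + 8 + 8 + 8 + 8 + 3 + 4 = 47 coins and still no mint has 9.
By the pigeonhole principle, one more coin lands in a mint already at 8, so 48 draws are enough and 47 are not.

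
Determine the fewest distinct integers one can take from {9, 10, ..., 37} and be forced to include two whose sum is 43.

17

A set avoiding the sum 43 can contain at most one of each pair {x, 43−x}, plus the 3 elements whose complement lies outside the range.
The integers 22, …, 37 (16 of them) are such a set: any two sum to at least 22+23 = 45 > 43.
Pigeonhole: any 17th integer completes one of the 13 pairs, so 17 choices force a sum of 43.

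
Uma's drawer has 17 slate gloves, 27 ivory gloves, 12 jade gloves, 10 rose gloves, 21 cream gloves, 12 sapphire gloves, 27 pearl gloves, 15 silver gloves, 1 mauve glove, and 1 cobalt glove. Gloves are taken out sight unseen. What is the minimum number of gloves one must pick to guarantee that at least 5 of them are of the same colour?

Put each drawn glove into a box by colour. The largest draw with every box below 5 takes min(count, 4) from each colour; colours with fewer than 4 contribute all they have.
Σ min(cᵢ, 4) = 4 + 4 + 4 + 4 + 4 + 4 + 4 + 4 + 1 + 1 = 34.
Draw number 34 + 1 = 35 must push one box to 5.

35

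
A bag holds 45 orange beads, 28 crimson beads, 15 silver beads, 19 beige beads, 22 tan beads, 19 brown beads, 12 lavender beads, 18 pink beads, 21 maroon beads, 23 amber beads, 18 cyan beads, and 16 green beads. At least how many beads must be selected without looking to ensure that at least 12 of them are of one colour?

133

An adversary could hand out at most 11 beads per colour: 11 + 11 + 11 + 11 + 11 + 11 + 11 + 11 + 11 + 11 + 11 + 11 = 132 beads and still no colour has 12.
One more bead lands in a colour already at 11, so 133 draws are enough and 132 are not.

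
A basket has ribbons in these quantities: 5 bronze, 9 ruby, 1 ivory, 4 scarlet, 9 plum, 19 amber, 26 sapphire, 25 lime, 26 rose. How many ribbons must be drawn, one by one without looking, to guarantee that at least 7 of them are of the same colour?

47

An adversary could hand out at most 6 ribbons per colour (bronze, ivory, scarlet run out sooner): 5 + 6 + 1 + 4 + 6 + 6 + 6 + 6 + 6 = 46 ribbons and still no colour has 7.
One more ribbon lands in a colour already at 6, so 47 draws are enough and 46 are not.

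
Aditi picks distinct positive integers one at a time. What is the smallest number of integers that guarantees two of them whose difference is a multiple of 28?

Integers whose pairwise differences are multiples of 28 are exactly those sharing a remainder mod 28. The 28 residue classes mod 28 are the pigeonholes.
With 28 integers one could put 1 in each residue class and have no class reach 2.
The 29th integer pushes some class to 2, so 28·1 + 1 = 29.

29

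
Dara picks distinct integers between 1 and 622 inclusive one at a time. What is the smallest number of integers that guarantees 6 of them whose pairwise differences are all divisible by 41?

Integers whose pairwise differences are multiples of 41 are exactly those sharing a remainder mod 41. By pigeonhole, the 41 residue classes mod 41 are the pigeonholes.
With 205 integers one could put 5 in each residue class and have no class reach 6.
The 206th integer pushes some class to 6, so 41·5 + 1 = 206.

206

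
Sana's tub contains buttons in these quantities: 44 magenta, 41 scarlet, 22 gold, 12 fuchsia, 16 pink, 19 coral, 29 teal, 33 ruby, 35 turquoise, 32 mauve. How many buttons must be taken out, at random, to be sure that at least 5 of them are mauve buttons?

256

In the worst case for collecting mauve buttons, every non-mauve button comes out first.
There are 44 + 41 + 22 + 12 + 16 + 19 + 29 + 33 + 35 = 251 non-mauve buttons altogether.
After those, each further button must be mauve, so 251 + 5 = 256 draws guarantee 5 mauve buttons.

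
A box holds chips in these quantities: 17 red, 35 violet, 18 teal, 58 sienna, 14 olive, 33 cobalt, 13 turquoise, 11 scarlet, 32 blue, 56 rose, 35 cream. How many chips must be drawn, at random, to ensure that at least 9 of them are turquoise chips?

In the worst case for collecting turquoise chips, every non-turquoise chip comes out first.
There are 17 + 35 + 18 + 58 + 14 + 33 + 11 + 32 + 56 + 35 = 309 non-turquoise chips altogether.
After those, each further chip must be turquoise, so 309 + 9 = 318 draws guarantee 9 turquoise chips.

318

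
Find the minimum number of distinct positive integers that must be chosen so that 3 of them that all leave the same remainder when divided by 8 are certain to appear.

17

By the pigeonhole principle, the 8 residue classes mod 8 are the pigeonholes.
With 16 integers one could put 2 in each residue class and have no class reach 3.
The 17th integer pushes some class to 3, so 8·2 + 1 = 17.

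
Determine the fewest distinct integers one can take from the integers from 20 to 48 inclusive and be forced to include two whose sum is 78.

21

Group the elements by complementary pair {x, 78−x}: {30,48}, {31,47}, {32,46}, …, giving 9 two-element pairs, the single value 39 (it cannot pair with itself since the integers are distinct), and 10 integers whose partner 78−x falls outside [20,48].
By pigeonhole, treating each of those 20 groups as a pigeonhole, one can pick one integer per group — 20 integers — with no two summing to 78.
The 21st integer lands in an occupied pair, forcing a sum of 78.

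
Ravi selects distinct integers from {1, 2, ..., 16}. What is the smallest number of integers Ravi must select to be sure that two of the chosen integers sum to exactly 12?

12

Two chosen integers sum to 12 exactly when both halves of some pair {x, 12−x} with 1 ≤ x ≤ 12−x ≤ 11 are chosen — 5 such pairs.
The remaining 6 elements (those with no distinct partner in range) can never complete a 12-sum, so the worst case takes all of them and one from each pair: 6 + 5 = 11.
By pigeonhole, the 12th integer has to be the second member of some pair, so 11 + 1 = 12.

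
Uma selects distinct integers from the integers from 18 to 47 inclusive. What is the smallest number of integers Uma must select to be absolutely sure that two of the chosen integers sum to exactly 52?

23

Two chosen integers sum to 52 exactly when both halves of some pair {x, 52−x} with 18 ≤ x ≤ 52−x ≤ 34 are chosen — 8 such pairs.
The remaining 14 elements (those with no distinct partner in range) can never complete a 52-sum, so the worst case takes all of them and one from each pair: 14 + 8 = 22.
Pigeonhole: the 23rd integer has to be the second member of some pair, so 22 + 1 = 23.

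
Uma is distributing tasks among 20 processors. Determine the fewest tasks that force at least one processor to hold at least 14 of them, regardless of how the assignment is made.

261

With 260 tasks one could put exactly 13 in each of the 20 processors, and no processor would reach 14.
By the pigeonhole principle, one more task must land in a processor that already has 13, giving it 14.
So 20 × 13 + 1 = 261 tasks are required.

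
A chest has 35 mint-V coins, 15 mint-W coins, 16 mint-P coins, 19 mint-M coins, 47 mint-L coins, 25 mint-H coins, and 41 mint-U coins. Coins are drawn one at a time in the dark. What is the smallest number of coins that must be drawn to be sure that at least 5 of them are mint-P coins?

In the worst case for collecting mint-P coins, every non-mint-P coin comes out first.
There are 35 + 15 + 19 + 47 + 25 + 41 = 182 non-mint-P coins altogether.
After those, each further coin must be mint-P, so 182 + 5 = 187 draws guarantee 5 mint-P coins.

187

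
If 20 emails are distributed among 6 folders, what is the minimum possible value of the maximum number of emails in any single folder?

4

Pigeonhole: the 6 folders are the holes and the 20 emails are the pigeons.
If every folder held at most 3 emails, the total would be at most 6 × 3 = 18, which is less than 20.
So some folder holds at least ⌈20/6⌉ = 4 emails.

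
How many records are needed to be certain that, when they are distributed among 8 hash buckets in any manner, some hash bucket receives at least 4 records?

With 24 records one could put exactly 3 in each of the 8 hash buckets, and no hash bucket would reach 4.
One more record must land in a hash bucket that already has 3, giving it 4.
So 8 × 3 + 1 = 25 records are required.

25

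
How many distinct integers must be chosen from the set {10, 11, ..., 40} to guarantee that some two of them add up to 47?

Two chosen integers sum to 47 exactly when both halves of some pair {x, 47−x} with 10 ≤ x ≤ 47−x ≤ 37 are chosen — 14 such pairs.
The remaining 3 elements (those with no distinct partner in range) can never complete a 47-sum, so the worst case takes all of them and one from each pair: 3 + 14 = 17.
The 18th integer has to be the second member of some pair, so 17 + 1 = 18.

18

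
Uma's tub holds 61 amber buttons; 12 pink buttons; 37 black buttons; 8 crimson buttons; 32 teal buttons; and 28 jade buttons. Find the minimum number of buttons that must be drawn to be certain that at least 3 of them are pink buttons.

In the worst case for collecting pink buttons, every non-pink button comes out first.
There are 61 + 37 + 8 + 32 + 28 = 166 non-pink buttons altogether.
After those, each further button must be pink, so 166 + 3 = 169 draws guarantee 3 pink buttons.

169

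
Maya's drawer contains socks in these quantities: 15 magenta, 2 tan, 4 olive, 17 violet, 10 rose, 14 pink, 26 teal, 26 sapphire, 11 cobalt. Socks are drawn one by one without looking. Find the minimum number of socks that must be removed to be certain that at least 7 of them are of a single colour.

An adversary could hand out at most 6 socks per colour (tan, olive run out sooner): 6 + 2 + 4 + 6 + 6 + 6 + 6 + 6 + 6 = 48 socks and still no colour has 7.
By the pigeonhole principle, one more sock lands in a colour already at 6, so 49 draws are enough and 48 are not.

49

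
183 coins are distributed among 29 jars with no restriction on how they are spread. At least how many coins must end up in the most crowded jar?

By pigeonhole, the 29 jars are the holes and the 183 coins are the pigeons.
If every jar held at most 6 coins, the total would be at most 29 × 6 = 174, which is less than 183.
So some jar holds at least ⌈183/29⌉ = 7 coins.

7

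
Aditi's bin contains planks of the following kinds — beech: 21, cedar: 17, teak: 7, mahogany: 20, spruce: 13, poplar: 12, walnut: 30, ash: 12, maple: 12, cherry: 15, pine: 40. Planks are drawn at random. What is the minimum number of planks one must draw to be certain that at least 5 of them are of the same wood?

45

The 11 woods are the holes; the planks drawn are the pigeons.
To avoid 5 of any one wood, the worst case takes at most 4 of each wood.
That gives 4 + 4 + 4 + 4 + 4 + 4 + 4 + 4 + 4 + 4 + 4 = 44 planks with no wood reaching 5.
The next plank forces some wood to 5, so 44 + 1 = 45.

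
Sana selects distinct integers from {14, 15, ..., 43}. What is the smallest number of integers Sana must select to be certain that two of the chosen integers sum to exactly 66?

Two chosen integers sum to 66 exactly when both halves of some pair {x, 66−x} with 23 ≤ x ≤ 66−x ≤ 43 are chosen — 10 such pairs.
The remaining 10 elements (those with no distinct partner in range) can never complete a 66-sum, so the worst case takes all of them and one from each pair: 10 + 10 = 20.
By pigeonhole, the 21st integer has to be the second member of some pair, so 20 + 1 = 21.

21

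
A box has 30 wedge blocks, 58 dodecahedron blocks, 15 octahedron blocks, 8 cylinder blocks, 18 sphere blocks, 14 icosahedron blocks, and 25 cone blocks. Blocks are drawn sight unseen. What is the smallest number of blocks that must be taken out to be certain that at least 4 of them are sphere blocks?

In the worst case for collecting sphere blocks, every non-sphere block comes out first.
There are 30 + 58 + 15 + 8 + 14 + 25 = 150 non-sphere blocks altogether.
After those, each further block must be sphere, so 150 + 4 = 154 draws guarantee 4 sphere blocks.

154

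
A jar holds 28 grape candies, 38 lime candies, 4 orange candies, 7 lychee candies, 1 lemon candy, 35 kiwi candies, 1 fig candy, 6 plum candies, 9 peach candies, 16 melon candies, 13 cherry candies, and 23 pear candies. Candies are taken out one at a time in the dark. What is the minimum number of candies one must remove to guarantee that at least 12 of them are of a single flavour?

The 12 flavours are the holes; the candies drawn are the pigeons.
To avoid 12 of any one flavour, the worst case takes at most 11 of each flavour, or every candy of a flavour that has fewer than 11.
That gives 11 + 11 + 4 + 7 + 1 + 11 + 1 + 6 + 9 + 11 + 11 + 11 = 94 candies with no flavour reaching 12.
The next candy forces some flavour to 12, so 94 + 1 = 95.

95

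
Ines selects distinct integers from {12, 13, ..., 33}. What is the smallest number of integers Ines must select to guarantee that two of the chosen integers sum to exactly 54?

A set avoiding the sum 54 can contain at most one of each pair {x, 54−x}, plus the 10 elements whose complement lies outside the range or equal to its own complement.
The integers 12, …, 27 (16 of them) are such a set: any two sum to at least 12+13 = 25 and at most 26+27 = 53 < 54.
By the pigeonhole principle, any 17th integer completes one of the 6 pairs, so 17 choices force a sum of 54.

17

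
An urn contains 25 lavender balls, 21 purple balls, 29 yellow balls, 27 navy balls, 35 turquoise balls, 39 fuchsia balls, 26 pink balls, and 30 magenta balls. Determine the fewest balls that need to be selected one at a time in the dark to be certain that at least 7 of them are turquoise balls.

In the worst case for collecting turquoise balls, every non-turquoise ball comes out first.
There are 25 + 21 + 29 + 27 + 39 + 26 + 30 = 197 non-turquoise balls altogether.
After those, each further ball must be turquoise, so 197 + 7 = 204 draws guarantee 7 turquoise balls.

204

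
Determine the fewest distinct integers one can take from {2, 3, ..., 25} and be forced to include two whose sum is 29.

14

Two chosen integers sum to 29 exactly when both halves of some pair {x, 29−x} with 4 ≤ x ≤ 29−x ≤ 25 are chosen — 11 such pairs.
The remaining 2 elements (those with no distinct partner in range) can never complete a 29-sum, so the worst case takes all of them and one from each pair: 2 + 11 = 13.
By pigeonhole, the 14th integer has to be the second member of some pair, so 13 + 1 = 14.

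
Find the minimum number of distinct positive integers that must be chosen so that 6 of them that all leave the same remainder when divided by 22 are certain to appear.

By pigeonhole, the 22 residue classes mod 22 are the pigeonholes.
With 110 integers one could put 5 in each residue class and have no class reach 6.
The 111th integer pushes some class to 6, so 22·5 + 1 = 111.

111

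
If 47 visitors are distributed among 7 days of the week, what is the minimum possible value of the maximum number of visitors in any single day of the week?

The 7 days of the week are the holes and the 47 visitors are the pigeons.
If every day of the week held at most 6 visitors, the total would be at most 7 × 6 = 42, which is less than 47.
So some day of the week holds at least ⌈47/7⌉ = 7 visitors.

7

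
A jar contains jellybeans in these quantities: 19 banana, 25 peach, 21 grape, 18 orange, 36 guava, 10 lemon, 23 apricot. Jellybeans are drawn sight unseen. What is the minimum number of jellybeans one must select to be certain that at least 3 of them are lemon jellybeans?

145

In the worst case for collecting lemon jellybeans, every non-lemon jellybean comes out first.
There are 19 + 25 + 21 + 18 + 36 + 23 = 142 non-lemon jellybeans altogether.
After those, each further jellybean must be lemon, so 142 + 3 = 145 draws guarantee 3 lemon jellybeans.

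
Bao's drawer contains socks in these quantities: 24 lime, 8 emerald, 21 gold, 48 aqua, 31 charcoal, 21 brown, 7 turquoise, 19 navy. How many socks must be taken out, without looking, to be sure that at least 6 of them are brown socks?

In the worst case for collecting brown socks, every non-brown sock comes out first.
There are 24 + 8 + 21 + 48 + 31 + 7 + 19 = 158 non-brown socks altogether.
After those, each further sock must be brown, so 158 + 6 = 164 draws guarantee 6 brown socks.

164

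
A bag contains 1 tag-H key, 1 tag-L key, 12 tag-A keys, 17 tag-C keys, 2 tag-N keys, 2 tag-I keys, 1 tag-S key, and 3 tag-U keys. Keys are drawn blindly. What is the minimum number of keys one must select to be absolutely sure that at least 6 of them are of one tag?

Put each drawn key into a box by tag. The largest draw with every box below 6 takes min(count, 5) from each tag; tags with fewer than 5 contribute all they have.
Σ min(cᵢ, 5) = 1 + 1 + 5 + 5 + 2 + 2 + 1 + 3 = 20.
Draw number 20 + 1 = 21 must push one box to 6.

21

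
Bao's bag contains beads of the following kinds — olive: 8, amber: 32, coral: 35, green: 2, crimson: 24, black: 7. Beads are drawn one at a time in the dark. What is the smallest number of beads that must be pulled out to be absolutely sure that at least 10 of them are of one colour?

45

Put each drawn bead into a box by colour. The largest draw with every box below 10 takes min(count, 9) from each colour; colours with fewer than 9 contribute all they have.
Σ min(cᵢ, 9) = 8 + 9 + 9 + 2 + 9 + 7 = 44.
Draw number 44 + 1 = 45 must push one box to 10.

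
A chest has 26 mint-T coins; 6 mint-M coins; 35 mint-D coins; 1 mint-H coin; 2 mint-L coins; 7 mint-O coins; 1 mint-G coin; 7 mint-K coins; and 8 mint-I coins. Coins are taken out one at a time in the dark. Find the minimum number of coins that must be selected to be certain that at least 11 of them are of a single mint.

An adversary could hand out at most 10 coins per mint (7 mints run out sooner): 10 + 6 + 10 + 1 + 2 + 7 + 1 + 7 + 8 = 52 coins and still no mint has 11.
One more coin lands in a mint already at 10, so 53 draws are enough and 52 are not.

53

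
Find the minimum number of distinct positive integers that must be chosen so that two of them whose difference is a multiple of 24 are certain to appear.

25

Integers whose pairwise differences are multiples of 24 are exactly those sharing a remainder mod 24. By the pigeonhole principle, the 24 residue classes mod 24 are the pigeonholes.
With 24 integers one could put 1 in each residue class and have no class reach 2.
The 25th integer pushes some class to 2, so 24·1 + 1 = 25.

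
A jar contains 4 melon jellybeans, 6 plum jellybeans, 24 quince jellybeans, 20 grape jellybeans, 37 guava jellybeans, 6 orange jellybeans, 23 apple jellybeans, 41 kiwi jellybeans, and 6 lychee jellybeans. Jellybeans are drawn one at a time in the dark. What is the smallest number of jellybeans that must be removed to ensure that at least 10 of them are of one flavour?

An adversary could hand out at most 9 jellybeans per flavour (4 flavours run out sooner): 4 + 6 + 9 + 9 + 9 + 6 + 9 + 9 + 6 = 67 jellybeans and still no flavour has 10.
By the pigeonhole principle, one more jellybean lands in a flavour already at 9, so 68 draws are enough and 67 are not.

68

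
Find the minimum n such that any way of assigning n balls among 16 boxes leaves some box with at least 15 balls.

225

With 224 balls one could put exactly 14 in each of the 16 boxes, and no box would reach 15.
By pigeonhole, one more ball must land in a box that already has 14, giving it 15.
So 16 × 14 + 1 = 225 balls are required.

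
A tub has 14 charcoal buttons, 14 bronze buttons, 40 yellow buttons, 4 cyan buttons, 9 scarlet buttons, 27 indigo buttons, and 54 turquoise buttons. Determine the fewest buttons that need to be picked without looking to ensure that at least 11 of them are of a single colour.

An adversary could hand out at most 10 buttons per colour (cyan, scarlet run out sooner): 10 + 10 + 10 + 4 + 9 + 10 + 10 = 63 buttons and still no colour has 11.
By pigeonhole, one more button lands in a colour already at 10, so 64 draws are enough and 63 are not.

64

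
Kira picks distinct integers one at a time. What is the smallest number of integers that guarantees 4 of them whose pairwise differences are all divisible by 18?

55

Integers whose pairwise differences are multiples of 18 are exactly those sharing a remainder mod 18. By the pigeonhole principle, the 18 residue classes mod 18 are the pigeonholes.
With 54 integers one could put 3 in each residue class and have no class reach 4.
The 55th integer pushes some class to 4, so 18·3 + 1 = 55.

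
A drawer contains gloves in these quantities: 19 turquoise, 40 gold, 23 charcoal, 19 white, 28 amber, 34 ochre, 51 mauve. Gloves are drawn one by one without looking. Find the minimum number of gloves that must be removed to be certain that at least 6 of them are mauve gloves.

In the worst case for collecting mauve gloves, every non-mauve glove comes out first.
There are 19 + 40 + 23 + 19 + 28 + 34 = 163 non-mauve gloves altogether.
After those, each further glove must be mauve, so 163 + 6 = 169 draws guarantee 6 mauve gloves.

169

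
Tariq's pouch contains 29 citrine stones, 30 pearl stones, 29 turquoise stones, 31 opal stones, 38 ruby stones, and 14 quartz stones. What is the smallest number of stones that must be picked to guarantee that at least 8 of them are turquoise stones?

150

In the worst case for collecting turquoise stones, every non-turquoise stone comes out first.
There are 29 + 30 + 31 + 38 + 14 = 142 non-turquoise stones altogether.
After those, each further stone must be turquoise, so 142 + 8 = 150 draws guarantee 8 turquoise stones.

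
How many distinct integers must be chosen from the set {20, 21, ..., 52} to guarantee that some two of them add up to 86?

Group the elements by complementary pair {x, 86−x}: {34,52}, {35,51}, {36,50}, …, giving 9 two-element pairs; the single value 43 (it cannot pair with itself since the integers are distinct); and 14 integers whose partner 86−x falls outside [20,52].
Treating each of those 24 groups as a pigeonhole, one can pick one integer per group — 24 integers — with no two summing to 86.
The 25th integer lands in an occupied pair, forcing a sum of 86.

25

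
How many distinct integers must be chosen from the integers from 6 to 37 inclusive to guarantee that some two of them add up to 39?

Two chosen integers sum to 39 exactly when both halves of some pair {x, 39−x} with 6 ≤ x ≤ 39−x ≤ 33 are chosen — 14 such pairs.
The remaining 4 elements (those with no distinct partner in range) can never complete a 39-sum, so the worst case takes all of them and one from each pair: 4 + 14 = 18.
By pigeonhole, the 19th integer has to be the second member of some pair, so 18 + 1 = 19.

19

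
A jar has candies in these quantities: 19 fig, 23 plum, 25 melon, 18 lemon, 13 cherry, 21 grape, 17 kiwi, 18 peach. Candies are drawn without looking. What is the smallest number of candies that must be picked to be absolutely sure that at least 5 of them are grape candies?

In the worst case for collecting grape candies, every non-grape candy comes out first.
There are 19 + 23 + 25 + 18 + 13 + 17 + 18 = 133 non-grape candies altogether.
After those, each further candy must be grape, so 133 + 5 = 138 draws guarantee 5 grape candies.

138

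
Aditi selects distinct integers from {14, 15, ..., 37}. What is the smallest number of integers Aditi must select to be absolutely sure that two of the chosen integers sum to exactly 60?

Two chosen integers sum to 60 exactly when both halves of some pair {x, 60−x} with 23 ≤ x ≤ 60−x ≤ 37 are chosen — 7 such pairs.
The remaining 10 elements (those with no distinct partner in range) can never complete a 60-sum, so the worst case takes all of them and one from each pair: 10 + 7 = 17.
The 18th integer has to be the second member of some pair, so 17 + 1 = 18.

18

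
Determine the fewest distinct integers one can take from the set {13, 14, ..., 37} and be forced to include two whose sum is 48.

15

A set avoiding the sum 48 can contain at most one of each pair {x, 48−x}, plus the 3 elements whose complement lies outside the range or equal to its own complement.
The integers 24, …, 37 (14 of them) are such a set: any two sum to at least 24+25 = 49 > 48.
By the pigeonhole principle, any 15th integer completes one of the 11 pairs, so 15 choices force a sum of 48.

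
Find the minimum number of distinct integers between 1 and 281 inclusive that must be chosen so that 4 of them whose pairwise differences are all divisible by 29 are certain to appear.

Integers whose pairwise differences are multiples of 29 are exactly those sharing a remainder mod 29. By the pigeonhole principle, the 29 residue classes mod 29 are the pigeonholes.
With 87 integers one could put 3 in each residue class and have no class reach 4.
The 88th integer pushes some class to 4, so 29·3 + 1 = 88.

88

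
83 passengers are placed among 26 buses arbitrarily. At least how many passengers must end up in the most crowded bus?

The 26 buses are the holes and the 83 passengers are the pigeons.
If every bus held at most 3 passengers, the total would be at most 26 × 3 = 78, which is less than 83.
So some bus holds at least ⌈83/26⌉ = 4 passengers.

4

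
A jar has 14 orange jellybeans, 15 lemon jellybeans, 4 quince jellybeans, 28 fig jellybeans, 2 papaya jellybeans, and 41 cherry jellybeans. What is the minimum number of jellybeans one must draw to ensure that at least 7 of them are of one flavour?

31

An adversary could hand out at most 6 jellybeans per flavour (quince, papaya run out sooner): 6 + 6 + 4 + 6 + 2 + 6 = 30 jellybeans and still no flavour has 7.
One more jellybean lands in a flavour already at 6, so 31 draws are enough and 30 are not.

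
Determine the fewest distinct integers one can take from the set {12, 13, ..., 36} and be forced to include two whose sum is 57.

Two chosen integers sum to 57 exactly when both halves of some pair {x, 57−x} with 21 ≤ x ≤ 57−x ≤ 36 are chosen — 8 such pairs.
The remaining 9 elements (those with no distinct partner in range) can never complete a 57-sum, so the worst case takes all of them and one from each pair: 9 + 8 = 17.
By pigeonhole, the 18th integer has to be the second member of some pair, so 17 + 1 = 18.

18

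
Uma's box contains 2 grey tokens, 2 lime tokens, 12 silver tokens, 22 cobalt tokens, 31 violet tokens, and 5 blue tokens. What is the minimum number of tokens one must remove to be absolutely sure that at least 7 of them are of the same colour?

28

An adversary could hand out at most 6 tokens per colour (grey, lime, blue run out sooner): 2 + 2 + 6 + 6 + 6 + 5 = 27 tokens and still no colour has 7.
By pigeonhole, one more token lands in a colour already at 6, so 28 draws are enough and 27 are not.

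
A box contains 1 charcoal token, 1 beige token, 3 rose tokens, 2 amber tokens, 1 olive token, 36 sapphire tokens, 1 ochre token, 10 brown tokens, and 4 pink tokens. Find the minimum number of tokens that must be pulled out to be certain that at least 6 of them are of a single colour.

24

The 9 colours are the holes; the tokens drawn are the pigeons.
To avoid 6 of any one colour, the worst case takes at most 5 of each colour, or every token of a colour that has fewer than 5.
That gives 1 + 1 + 3 + 2 + 1 + 5 + 1 + 5 + 4 = 23 tokens with no colour reaching 6.
The next token forces some colour to 6, so 23 + 1 = 24.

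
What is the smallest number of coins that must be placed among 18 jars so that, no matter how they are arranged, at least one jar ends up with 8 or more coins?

127

With 126 coins one could put exactly 7 in each of the 18 jars, and no jar would reach 8.
By pigeonhole, one more coin must land in a jar that already has 7, giving it 8.
So 18 × 7 + 1 = 127 coins are required.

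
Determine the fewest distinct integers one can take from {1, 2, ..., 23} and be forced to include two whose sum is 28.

15

A set avoiding the sum 28 can contain at most one of each pair {x, 28−x}, plus the 5 elements whose complement lies outside the range or equal to its own complement.
The integers 1, …, 14 (14 of them) are such a set: any two sum to at least 1+2 = 3 and at most 13+14 = 27 < 28.
Pigeonhole: any 15th integer completes one of the 9 pairs, so 15 choices force a sum of 28.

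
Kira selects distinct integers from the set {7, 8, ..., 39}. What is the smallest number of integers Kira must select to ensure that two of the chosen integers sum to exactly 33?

A set avoiding the sum 33 can contain at most one of each pair {x, 33−x}, plus the 13 elements whose complement lies outside the range.
The integers 17, …, 39 (23 of them) are such a set: any two sum to at least 17+18 = 35 > 33.
By the pigeonhole principle, any 24th integer completes one of the 10 pairs, so 24 choices force a sum of 33.

24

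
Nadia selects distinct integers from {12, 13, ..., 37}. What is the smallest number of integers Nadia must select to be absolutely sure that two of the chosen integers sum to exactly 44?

17

A set avoiding the sum 44 can contain at most one of each pair {x, 44−x}, plus the 6 elements whose complement lies outside the range or equal to its own complement.
The integers 22, …, 37 (16 of them) are such a set: any two sum to at least 22+23 = 45 > 44.
Pigeonhole: any 17th integer completes one of the 10 pairs, so 17 choices force a sum of 44.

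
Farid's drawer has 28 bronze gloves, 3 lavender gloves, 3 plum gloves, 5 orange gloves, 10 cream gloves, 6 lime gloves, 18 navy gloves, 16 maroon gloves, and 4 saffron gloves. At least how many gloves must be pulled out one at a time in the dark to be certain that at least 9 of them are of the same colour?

The 9 colours are the holes; the gloves drawn are the pigeons.
To avoid 9 of any one colour, the worst case takes at most 8 of each colour, or every glove of a colour that has fewer than 8.
That gives 8 + 3 + 3 + 5 + 8 + 6 + 8 + 8 + 4 = 53 gloves with no colour reaching 9.
The next glove forces some colour to 9, so 53 + 1 = 54.

54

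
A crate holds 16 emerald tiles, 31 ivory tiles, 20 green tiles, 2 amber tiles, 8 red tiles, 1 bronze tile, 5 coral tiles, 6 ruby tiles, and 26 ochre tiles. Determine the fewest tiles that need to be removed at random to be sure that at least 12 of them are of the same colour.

67

An adversary could hand out at most 11 tiles per colour (5 colours run out sooner): 11 + 11 + 11 + 2 + 8 + 1 + 5 + 6 + 11 = 66 tiles and still no colour has 12.
By the pigeonhole principle, one more tile lands in a colour already at 11, so 67 draws are enough and 66 are not.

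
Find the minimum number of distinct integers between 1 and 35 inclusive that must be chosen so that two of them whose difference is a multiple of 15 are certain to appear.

Integers whose pairwise differences are multiples of 15 are exactly those sharing a remainder mod 15. The 15 residue classes mod 15 are the pigeonholes.
With 15 integers one could put 1 in each residue class and have no class reach 2.
The 16th integer pushes some class to 2, so 15·1 + 1 = 16.

16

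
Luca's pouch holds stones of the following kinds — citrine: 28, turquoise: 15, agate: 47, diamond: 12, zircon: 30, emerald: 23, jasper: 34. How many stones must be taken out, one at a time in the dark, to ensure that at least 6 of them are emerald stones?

172

In the worst case for collecting emerald stones, every non-emerald stone comes out first.
There are 28 + 15 + 47 + 12 + 30 + 34 = 166 non-emerald stones altogether.
After those, each further stone must be emerald, so 166 + 6 = 172 draws guarantee 6 emerald stones.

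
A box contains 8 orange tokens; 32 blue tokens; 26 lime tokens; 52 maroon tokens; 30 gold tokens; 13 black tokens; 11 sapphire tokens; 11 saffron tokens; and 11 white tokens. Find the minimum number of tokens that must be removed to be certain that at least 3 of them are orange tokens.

189

In the worst case for collecting orange tokens, every non-orange token comes out first.
There are 32 + 26 + 52 + 30 + 13 + 11 + 11 + 11 = 186 non-orange tokens altogether.
After those, each further token must be orange, so 186 + 3 = 189 draws guarantee 3 orange tokens.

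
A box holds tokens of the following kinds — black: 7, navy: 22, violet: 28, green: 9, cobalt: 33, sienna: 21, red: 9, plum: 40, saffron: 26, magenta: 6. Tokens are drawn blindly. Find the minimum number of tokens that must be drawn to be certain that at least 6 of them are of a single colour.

Pigeonhole: put each drawn token into a box by colour. The largest draw with every box below 6 takes min(count, 5) from each colour.
Σ min(cᵢ, 5) = 5 + 5 + 5 + 5 + 5 + 5 + 5 + 5 + 5 + 5 = 50.
Draw number 50 + 1 = 51 must push one box to 6.

51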